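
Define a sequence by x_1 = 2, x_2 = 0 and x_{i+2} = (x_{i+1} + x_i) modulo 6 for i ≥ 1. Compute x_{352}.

Listing terms: x_1 = 2, x_2 = 0, x_3 = 2, x_4 = 2, x_5 = 4, x_6 = 0, x_7 = 4, x_8 = 4, x_9 = 2, x_{10} = 0.
Since (x_9, x_{10}) = (x_1, x_2) = (2, 0) (two consecutive terms determine the rest), the sequence is periodic with period 8.
(352 - 1) mod 8 = 7, so x_{352} = x_8 = 4.

4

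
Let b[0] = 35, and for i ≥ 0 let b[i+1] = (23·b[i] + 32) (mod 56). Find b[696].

b[0] = 35,  b[1] = 53,  b[2] = 19,  b[3] = 21,  b[4] = 11,  b[5] = 5,  b[6] = 35.
Since b[6] = b[0] = 35, the sequence is periodic with period 6.
So b[696] = b[0 + ((696-0) mod 6)] = b[0] = 35.

35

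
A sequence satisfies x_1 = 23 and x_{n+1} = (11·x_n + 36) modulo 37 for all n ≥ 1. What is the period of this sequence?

We have x_1 = 23,  x_2 = 30,  x_3 = 33,  x_4 = 29,  x_5 = 22,  x_6 = 19,  x_7 = 23.
The sequence repeats with period 6.

6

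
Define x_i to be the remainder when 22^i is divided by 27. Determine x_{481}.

4

Computing terms: x_1 = 22,  x_2 = 25,  x_3 = 10,  x_4 = 4,  x_5 = 7,  x_6 = 19,  x_7 = 13,  x_8 = 16,  x_9 = 1,  x_{10} = 22.
Since x_{10} = x_1 = 22, the sequence is periodic with period 9.
(481 - 1) mod 9 = 3, so x_{481} = x_4 = 4.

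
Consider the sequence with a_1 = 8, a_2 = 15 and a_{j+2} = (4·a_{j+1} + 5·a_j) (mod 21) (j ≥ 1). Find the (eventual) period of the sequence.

Listing terms: a_1 = 8, a_2 = 15, a_3 = 16, a_4 = 13, a_5 = 6, a_6 = 5, a_7 = 8, a_8 = 15.
The sequence repeats with period 6.

6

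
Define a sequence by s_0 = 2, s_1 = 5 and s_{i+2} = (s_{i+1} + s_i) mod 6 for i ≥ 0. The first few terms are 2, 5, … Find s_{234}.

We have s_0 = 2, s_1 = 5, s_2 = 1, s_3 = 0, s_4 = 1, s_5 = 1, s_6 = 2, s_7 = 3, s_8 = 5, s_9 = 2, s_{10} = 1, s_{11} = 3, s_{12} = 4, s_{13} = 1, s_{14} = 5, s_{15} = 0, s_{16} = 5, s_{17} = 5, s_{18} = 4, s_{19} = 3, s_{20} = 1, s_{21} = 4, s_{22} = 5, s_{23} = 3, s_{24} = 2, s_{25} = 5.
The sequence repeats with period 24.
(234 - 0) mod 24 = 18, so s_{234} = s_{18} = 4.

4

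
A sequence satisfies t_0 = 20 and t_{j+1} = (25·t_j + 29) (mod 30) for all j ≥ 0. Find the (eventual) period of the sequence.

t_0 = 20,  t_1 = 19,  t_2 = 24,  t_3 = 29,  t_4 = 4,  t_5 = 9,  t_6 = 14,  t_7 = 19.
Since t_7 = t_1 = 19, the sequence is eventually periodic: after a pre-period of length 1 it cycles with period 6.

6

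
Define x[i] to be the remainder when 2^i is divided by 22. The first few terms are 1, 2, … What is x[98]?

Computing terms: x[0] = 1, x[1] = 2, x[2] = 4, x[3] = 8, x[4] = 16, x[5] = 10, x[6] = 20, x[7] = 18, x[8] = 14, x[9] = 6, x[10] = 12, x[11] = 2.
Since x[11] = x[1] = 2, the sequence is eventually periodic: after a pre-period of length 1 it cycles with period 10.
For i ≥ 1, x[i] depends only on (i - 1) mod 10. (98 - 1) mod 10 = 7, so x[98] = x[8] = 14.

14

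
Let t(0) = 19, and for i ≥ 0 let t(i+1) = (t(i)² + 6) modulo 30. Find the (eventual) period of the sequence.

3

t(0) = 19,  t(1) = 7,  t(2) = 25,  t(3) = 1,  t(4) = 7.
Since t(4) = t(1) = 7, the sequence is eventually periodic: after a pre-period of length 1 it cycles with period 3.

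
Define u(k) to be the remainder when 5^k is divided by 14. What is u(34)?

9

Computing terms: u(1) = 5,  u(2) = 11,  u(3) = 13,  u(4) = 9,  u(5) = 3,  u(6) = 1,  u(7) = 5.
The sequence repeats with period 6.
(34 - 1) mod 6 = 3, so u(34) = u(4) = 9.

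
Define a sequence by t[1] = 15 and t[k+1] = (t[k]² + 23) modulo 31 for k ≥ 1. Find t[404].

10

Computing terms: t[1] = 15, t[2] = 0, t[3] = 23, t[4] = 25, t[5] = 28, t[6] = 1, t[7] = 24, t[8] = 10, t[9] = 30, t[10] = 24.
Since t[10] = t[7] = 24, the sequence is eventually periodic: after a pre-period of length 6 it cycles with period 3.
For k ≥ 7, t[k] depends only on (k - 7) mod 3. (404 - 7) mod 3 = 1, so t[404] = t[8] = 10.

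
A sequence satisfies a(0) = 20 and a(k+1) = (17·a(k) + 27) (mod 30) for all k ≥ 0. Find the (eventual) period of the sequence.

Listing terms: a(0) = 20, a(1) = 7, a(2) = 26, a(3) = 19, a(4) = 20.
The sequence repeats with period 4.

4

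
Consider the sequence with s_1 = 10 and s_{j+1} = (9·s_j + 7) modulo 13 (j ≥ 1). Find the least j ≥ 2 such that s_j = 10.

Computing terms: s_1 = 10,  s_2 = 6,  s_3 = 9,  s_4 = 10.
The sequence repeats with period 3.
The value 10 next appears (with j ≥ 2) at s_4.

4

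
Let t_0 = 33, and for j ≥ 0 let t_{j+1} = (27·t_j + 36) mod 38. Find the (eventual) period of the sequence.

We have t_0 = 33,  t_1 = 15,  t_2 = 23,  t_3 = 11,  t_4 = 29,  t_5 = 21,  t_6 = 33.
Since t_6 = t_0 = 33, the sequence is periodic with period 6.

6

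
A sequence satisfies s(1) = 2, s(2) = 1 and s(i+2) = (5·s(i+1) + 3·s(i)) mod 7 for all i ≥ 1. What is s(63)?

4

Computing terms: s(1) = 2; s(2) = 1; s(3) = 4; s(4) = 2; s(5) = 1.
Since (s(4), s(5)) = (s(1), s(2)) = (2, 1) (two consecutive terms determine the rest), the sequence is periodic with period 3.
So s(63) = s(1 + ((63-1) mod 3)) = s(3) = 4.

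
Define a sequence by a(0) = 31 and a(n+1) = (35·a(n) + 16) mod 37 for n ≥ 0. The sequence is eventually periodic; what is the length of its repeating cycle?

36

a(0) = 31; a(1) = 28; a(2) = 34; a(3) = 22; a(4) = 9; a(5) = 35; a(6) = 20; a(7) = 13; a(8) = 27; a(9) = 36; a(10) = 18; a(11) = 17; a(12) = 19; a(13) = 15; a(14) = 23; a(15) = 7; a(16) = 2; a(17) = 12; a(18) = 29; a(19) = 32; a(20) = 26; a(21) = 1; a(22) = 14; a(23) = 25; a(24) = 3; a(25) = 10; a(26) = 33; a(27) = 24; a(28) = 5; a(29) = 6; a(30) = 4; a(31) = 8; a(32) = 0; a(33) = 16; a(34) = 21; a(35) = 11; a(36) = 31.
The sequence repeats with period 36.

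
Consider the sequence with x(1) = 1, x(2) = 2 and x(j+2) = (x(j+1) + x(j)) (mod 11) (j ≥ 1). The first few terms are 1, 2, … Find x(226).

2

Listing terms: x(1) = 1,  x(2) = 2,  x(3) = 3,  x(4) = 5,  x(5) = 8,  x(6) = 2,  x(7) = 10,  x(8) = 1,  x(9) = 0,  x(10) = 1,  x(11) = 1,  x(12) = 2.
The sequence repeats with period 10.
(226 - 1) mod 10 = 5, so x(226) = x(6) = 2.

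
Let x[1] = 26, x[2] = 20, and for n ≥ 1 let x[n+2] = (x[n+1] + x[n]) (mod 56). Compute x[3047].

24

We have x[1] = 26; x[2] = 20; x[3] = 46; x[4] = 10; x[5] = 0; x[6] = 10; x[7] = 10; x[8] = 20; x[9] = 30; x[10] = 50; x[11] = 24; x[12] = 18; x[13] = 42; x[14] = 4; x[15] = 46; x[16] = 50; x[17] = 40; x[18] = 34; x[19] = 18; x[20] = 52; x[21] = 14; x[22] = 10; x[23] = 24; x[24] = 34; x[25] = 2; x[26] = 36; x[27] = 38; x[28] = 18; x[29] = 0; x[30] = 18; x[31] = 18; x[32] = 36; x[33] = 54; x[34] = 34; x[35] = 32; x[36] = 10; x[37] = 42; x[38] = 52; x[39] = 38; x[40] = 34; x[41] = 16; x[42] = 50; x[43] = 10; x[44] = 4; x[45] = 14; x[46] = 18; x[47] = 32; x[48] = 50; x[49] = 26; x[50] = 20.
The sequence repeats with period 48.
So x[3047] = x[1 + ((3047-1) mod 48)] = x[23] = 24.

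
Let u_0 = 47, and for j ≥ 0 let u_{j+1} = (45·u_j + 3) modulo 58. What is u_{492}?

Computing terms: u_0 = 47,  u_1 = 30,  u_2 = 19,  u_3 = 46,  u_4 = 43,  u_5 = 24,  u_6 = 39,  u_7 = 18,  u_8 = 1,  u_9 = 48,  u_{10} = 17,  u_{11} = 14,  u_{12} = 53,  u_{13} = 10,  u_{14} = 47.
The sequence repeats with period 14.
So u_{492} = u_{0 + ((492-0) mod 14)} = u_2 = 19.

19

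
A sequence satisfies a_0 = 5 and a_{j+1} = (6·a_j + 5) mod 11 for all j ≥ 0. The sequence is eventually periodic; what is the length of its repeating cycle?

10

Computing terms: a_0 = 5,  a_1 = 2,  a_2 = 6,  a_3 = 8,  a_4 = 9,  a_5 = 4,  a_6 = 7,  a_7 = 3,  a_8 = 1,  a_9 = 0,  a_{10} = 5.
Since a_{10} = a_0 = 5, the sequence is periodic with period 10.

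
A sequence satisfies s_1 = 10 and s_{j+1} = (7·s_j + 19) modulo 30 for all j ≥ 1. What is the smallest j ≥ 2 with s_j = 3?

12

Listing terms: s_1 = 10; s_2 = 29; s_3 = 12; s_4 = 13; s_5 = 20; s_6 = 9; s_7 = 22; s_8 = 23; s_9 = 0; s_{10} = 19; s_{11} = 2; s_{12} = 3; s_{13} = 10.
The sequence repeats with period 12.
The value 3 first appears (with j ≥ 2) at s_{12}.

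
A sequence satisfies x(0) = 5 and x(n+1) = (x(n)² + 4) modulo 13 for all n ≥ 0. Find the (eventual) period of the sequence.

Computing terms: x(0) = 5; x(1) = 3; x(2) = 0; x(3) = 4; x(4) = 7; x(5) = 1; x(6) = 5.
The sequence repeats with period 6.

6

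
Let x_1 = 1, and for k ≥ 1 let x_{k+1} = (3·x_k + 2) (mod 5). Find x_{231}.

2

x_1 = 1, x_2 = 0, x_3 = 2, x_4 = 3, x_5 = 1.
The sequence repeats with period 4.
So x_{231} = x_{1 + ((231-1) mod 4)} = x_3 = 2.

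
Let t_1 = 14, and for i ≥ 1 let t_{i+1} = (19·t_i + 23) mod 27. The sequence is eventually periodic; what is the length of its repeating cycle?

Listing terms: t_1 = 14, t_2 = 19, t_3 = 6, t_4 = 2, t_5 = 7, t_6 = 21, t_7 = 17, t_8 = 22, t_9 = 9, t_{10} = 5, t_{11} = 10, t_{12} = 24, t_{13} = 20, t_{14} = 25, t_{15} = 12, t_{16} = 8, t_{17} = 13, t_{18} = 0, t_{19} = 23, t_{20} = 1, t_{21} = 15, t_{22} = 11, t_{23} = 16, t_{24} = 3, t_{25} = 26, t_{26} = 4, t_{27} = 18, t_{28} = 14.
The sequence repeats with period 27.

27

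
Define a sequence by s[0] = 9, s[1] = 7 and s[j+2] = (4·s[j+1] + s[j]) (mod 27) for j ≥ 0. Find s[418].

10

s[0] = 9,  s[1] = 7,  s[2] = 10,  s[3] = 20,  s[4] = 9,  s[5] = 2,  s[6] = 17,  s[7] = 16,  s[8] = 0,  s[9] = 16,  s[10] = 10,  s[11] = 2,  s[12] = 18,  s[13] = 20,  s[14] = 17,  s[15] = 7,  s[16] = 18,  s[17] = 25,  s[18] = 10,  s[19] = 11,  s[20] = 0,  s[21] = 11,  s[22] = 17,  s[23] = 25,  s[24] = 9,  s[25] = 7.
The sequence repeats with period 24.
(418 - 0) mod 24 = 10, so s[418] = s[10] = 10.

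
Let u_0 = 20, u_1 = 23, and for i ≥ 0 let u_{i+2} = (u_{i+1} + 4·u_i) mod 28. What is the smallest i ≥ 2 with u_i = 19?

We have u_0 = 20,  u_1 = 23,  u_2 = 19,  u_3 = 27,  u_4 = 19,  u_5 = 15,  u_6 = 7,  u_7 = 11,  u_8 = 11,  u_9 = 27,  u_{10} = 15,  u_{11} = 11,  u_{12} = 15,  u_{13} = 3,  u_{14} = 7,  u_{15} = 19,  u_{16} = 19,  u_{17} = 11,  u_{18} = 3,  u_{19} = 19,  u_{20} = 3,  u_{21} = 23,  u_{22} = 7,  u_{23} = 15,  u_{24} = 15,  u_{25} = 19,  u_{26} = 23,  u_{27} = 15,  u_{28} = 23,  u_{29} = 27,  u_{30} = 7,  u_{31} = 3,  u_{32} = 3,  u_{33} = 15,  u_{34} = 27,  u_{35} = 3,  u_{36} = 27,  u_{37} = 11,  u_{38} = 7,  u_{39} = 23,  u_{40} = 23,  u_{41} = 3,  u_{42} = 11,  u_{43} = 23,  u_{44} = 11,  u_{45} = 19,  u_{46} = 7,  u_{47} = 27,  u_{48} = 27,  u_{49} = 23,  u_{50} = 19.
Since (u_{49}, u_{50}) = (u_1, u_2) = (23, 19) (two consecutive terms determine the rest), the sequence is eventually periodic: after a pre-period of length 1 it cycles with period 48.
The value 19 first appears (with i ≥ 2) at u_2.

2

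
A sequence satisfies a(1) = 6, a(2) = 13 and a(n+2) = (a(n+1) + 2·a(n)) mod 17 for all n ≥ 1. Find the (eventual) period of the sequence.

Listing terms: a(1) = 6, a(2) = 13, a(3) = 8, a(4) = 0, a(5) = 16, a(6) = 16, a(7) = 14, a(8) = 12, a(9) = 6, a(10) = 13.
Since (a(9), a(10)) = (a(1), a(2)) = (6, 13) (two consecutive terms determine the rest), the sequence is periodic with period 8.

8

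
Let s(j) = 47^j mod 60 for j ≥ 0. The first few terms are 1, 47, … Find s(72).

Listing terms: s(0) = 1, s(1) = 47, s(2) = 49, s(3) = 23, s(4) = 1.
Since s(4) = s(0) = 1, the sequence is periodic with period 4.
(72 - 0) mod 4 = 0, so s(72) = s(0) = 1.

1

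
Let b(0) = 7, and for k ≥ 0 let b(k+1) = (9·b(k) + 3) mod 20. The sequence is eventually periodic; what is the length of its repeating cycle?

b(0) = 7; b(1) = 6; b(2) = 17; b(3) = 16; b(4) = 7.
The sequence repeats with period 4.

4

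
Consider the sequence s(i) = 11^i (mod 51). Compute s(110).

43

Listing terms: s(1) = 11,  s(2) = 19,  s(3) = 5,  s(4) = 4,  s(5) = 44,  s(6) = 25,  s(7) = 20,  s(8) = 16,  s(9) = 23,  s(10) = 49,  s(11) = 29,  s(12) = 13,  s(13) = 41,  s(14) = 43,  s(15) = 14,  s(16) = 1,  s(17) = 11.
Since s(17) = s(1) = 11, the sequence is periodic with period 16.
(110 - 1) mod 16 = 13, so s(110) = s(14) = 43.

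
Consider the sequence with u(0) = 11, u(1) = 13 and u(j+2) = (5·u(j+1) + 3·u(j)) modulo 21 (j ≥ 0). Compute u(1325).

7

Computing terms: u(0) = 11,  u(1) = 13,  u(2) = 14,  u(3) = 4,  u(4) = 20,  u(5) = 7,  u(6) = 11,  u(7) = 13.
Since (u(6), u(7)) = (u(0), u(1)) = (11, 13) (two consecutive terms determine the rest), the sequence is periodic with period 6.
(1325 - 0) mod 6 = 5, so u(1325) = u(5) = 7.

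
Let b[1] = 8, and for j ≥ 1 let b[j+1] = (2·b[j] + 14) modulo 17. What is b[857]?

Listing terms: b[1] = 8, b[2] = 13, b[3] = 6, b[4] = 9, b[5] = 15, b[6] = 10, b[7] = 0, b[8] = 14, b[9] = 8.
The sequence repeats with period 8.
(857 - 1) mod 8 = 0, so b[857] = b[1] = 8.

8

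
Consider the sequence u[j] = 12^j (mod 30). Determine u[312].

Listing terms: u[0] = 1, u[1] = 12, u[2] = 24, u[3] = 18, u[4] = 6, u[5] = 12.
Since u[5] = u[1] = 12, the sequence is eventually periodic: after a pre-period of length 1 it cycles with period 4.
For j ≥ 1, u[j] depends only on (j - 1) mod 4. (312 - 1) mod 4 = 3, so u[312] = u[4] = 6.

6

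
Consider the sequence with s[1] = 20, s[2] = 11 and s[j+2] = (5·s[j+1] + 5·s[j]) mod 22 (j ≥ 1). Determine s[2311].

20

Computing terms: s[1] = 20; s[2] = 11; s[3] = 1; s[4] = 16; s[5] = 19; s[6] = 21; s[7] = 2; s[8] = 5; s[9] = 13; s[10] = 2; s[11] = 9; s[12] = 11; s[13] = 12; s[14] = 5; s[15] = 19; s[16] = 10; s[17] = 13; s[18] = 5; s[19] = 2; s[20] = 13; s[21] = 9; s[22] = 0; s[23] = 1; s[24] = 5; s[25] = 8; s[26] = 21; s[27] = 13; s[28] = 16; s[29] = 13; s[30] = 13; s[31] = 20; s[32] = 11.
The sequence repeats with period 30.
(2311 - 1) mod 30 = 0, so s[2311] = s[1] = 20.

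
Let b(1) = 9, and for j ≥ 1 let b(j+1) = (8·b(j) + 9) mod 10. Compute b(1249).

Computing terms: b(1) = 9, b(2) = 1, b(3) = 7, b(4) = 5, b(5) = 9.
The sequence repeats with period 4.
(1249 - 1) mod 4 = 0, so b(1249) = b(1) = 9.

9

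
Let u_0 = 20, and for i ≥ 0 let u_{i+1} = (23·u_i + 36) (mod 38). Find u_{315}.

We have u_0 = 20,  u_1 = 2,  u_2 = 6,  u_3 = 22,  u_4 = 10,  u_5 = 0,  u_6 = 36,  u_7 = 28,  u_8 = 34,  u_9 = 20.
The sequence repeats with period 9.
(315 - 0) mod 9 = 0, so u_{315} = u_0 = 20.

20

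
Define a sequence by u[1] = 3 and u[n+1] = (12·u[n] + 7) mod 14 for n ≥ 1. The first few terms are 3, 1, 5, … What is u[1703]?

13

Computing terms: u[1] = 3, u[2] = 1, u[3] = 5, u[4] = 11, u[5] = 13, u[6] = 9, u[7] = 3.
Since u[7] = u[1] = 3, the sequence is periodic with period 6.
So u[1703] = u[1 + ((1703-1) mod 6)] = u[5] = 13.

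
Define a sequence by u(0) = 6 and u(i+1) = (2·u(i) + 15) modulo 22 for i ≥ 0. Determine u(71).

5

Computing terms: u(0) = 6,  u(1) = 5,  u(2) = 3,  u(3) = 21,  u(4) = 13,  u(5) = 19,  u(6) = 9,  u(7) = 11,  u(8) = 15,  u(9) = 1,  u(10) = 17,  u(11) = 5.
Since u(11) = u(1) = 5, the sequence is eventually periodic: after a pre-period of length 1 it cycles with period 10.
For i ≥ 1, u(i) depends only on (i - 1) mod 10. (71 - 1) mod 10 = 0, so u(71) = u(1) = 5.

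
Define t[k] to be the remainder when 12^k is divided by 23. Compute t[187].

Listing terms: t[1] = 12, t[2] = 6, t[3] = 3, t[4] = 13, t[5] = 18, t[6] = 9, t[7] = 16, t[8] = 8, t[9] = 4, t[10] = 2, t[11] = 1, t[12] = 12.
The sequence repeats with period 11.
So t[187] = t[1 + ((187-1) mod 11)] = t[11] = 1.

1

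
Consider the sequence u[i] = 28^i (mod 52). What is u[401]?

32

u[1] = 28,  u[2] = 4,  u[3] = 8,  u[4] = 16,  u[5] = 32,  u[6] = 12,  u[7] = 24,  u[8] = 48,  u[9] = 44,  u[10] = 36,  u[11] = 20,  u[12] = 40,  u[13] = 28.
The sequence repeats with period 12.
So u[401] = u[1 + ((401-1) mod 12)] = u[5] = 32.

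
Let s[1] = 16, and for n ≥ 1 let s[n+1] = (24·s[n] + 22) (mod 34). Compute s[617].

Computing terms: s[1] = 16,  s[2] = 32,  s[3] = 8,  s[4] = 10,  s[5] = 24,  s[6] = 20,  s[7] = 26,  s[8] = 0,  s[9] = 22,  s[10] = 6,  s[11] = 30,  s[12] = 28,  s[13] = 14,  s[14] = 18,  s[15] = 12,  s[16] = 4,  s[17] = 16.
The sequence repeats with period 16.
So s[617] = s[1 + ((617-1) mod 16)] = s[9] = 22.

22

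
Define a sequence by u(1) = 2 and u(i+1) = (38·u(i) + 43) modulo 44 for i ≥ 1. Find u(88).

33

Listing terms: u(1) = 2; u(2) = 31; u(3) = 33; u(4) = 21; u(5) = 5; u(6) = 13; u(7) = 9; u(8) = 33.
Since u(8) = u(3) = 33, the sequence is eventually periodic: after a pre-period of length 2 it cycles with period 5.
For i ≥ 3, u(i) depends only on (i - 3) mod 5. (88 - 3) mod 5 = 0, so u(88) = u(3) = 33.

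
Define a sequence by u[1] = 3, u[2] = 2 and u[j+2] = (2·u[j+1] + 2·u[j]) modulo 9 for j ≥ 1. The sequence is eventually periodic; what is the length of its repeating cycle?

9

u[1] = 3,  u[2] = 2,  u[3] = 1,  u[4] = 6,  u[5] = 5,  u[6] = 4,  u[7] = 0,  u[8] = 8,  u[9] = 7,  u[10] = 3,  u[11] = 2.
The sequence repeats with period 9.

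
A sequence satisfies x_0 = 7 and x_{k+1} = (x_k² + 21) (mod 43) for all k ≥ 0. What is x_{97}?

1

We have x_0 = 7, x_1 = 27, x_2 = 19, x_3 = 38, x_4 = 3, x_5 = 30, x_6 = 18, x_7 = 1, x_8 = 22, x_9 = 32, x_{10} = 13, x_{11} = 18.
Since x_{11} = x_6 = 18, the sequence is eventually periodic: after a pre-period of length 6 it cycles with period 5.
For k ≥ 6, x_k depends only on (k - 6) mod 5. (97 - 6) mod 5 = 1, so x_{97} = x_7 = 1.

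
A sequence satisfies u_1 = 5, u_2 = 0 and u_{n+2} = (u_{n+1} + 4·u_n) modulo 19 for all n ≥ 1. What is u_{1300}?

1

u_1 = 5, u_2 = 0, u_3 = 1, u_4 = 1, u_5 = 5, u_6 = 9, u_7 = 10, u_8 = 8, u_9 = 10, u_{10} = 4, u_{11} = 6, u_{12} = 3, u_{13} = 8, u_{14} = 1, u_{15} = 14, u_{16} = 18, u_{17} = 17, u_{18} = 13, u_{19} = 5, u_{20} = 0.
Since (u_{19}, u_{20}) = (u_1, u_2) = (5, 0) (two consecutive terms determine the rest), the sequence is periodic with period 18.
So u_{1300} = u_{1 + ((1300-1) mod 18)} = u_4 = 1.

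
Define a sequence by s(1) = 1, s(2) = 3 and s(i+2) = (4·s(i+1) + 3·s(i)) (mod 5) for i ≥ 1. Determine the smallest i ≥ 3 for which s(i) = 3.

s(1) = 1,  s(2) = 3,  s(3) = 0,  s(4) = 4,  s(5) = 1,  s(6) = 1,  s(7) = 2,  s(8) = 1,  s(9) = 0,  s(10) = 3,  s(11) = 2,  s(12) = 2,  s(13) = 4,  s(14) = 2,  s(15) = 0,  s(16) = 1,  s(17) = 4,  s(18) = 4,  s(19) = 3,  s(20) = 4,  s(21) = 0,  s(22) = 2,  s(23) = 3,  s(24) = 3,  s(25) = 1,  s(26) = 3.
Since (s(25), s(26)) = (s(1), s(2)) = (1, 3) (two consecutive terms determine the rest), the sequence is periodic with period 24.
The value 3 first appears (with i ≥ 3) at s(10).

10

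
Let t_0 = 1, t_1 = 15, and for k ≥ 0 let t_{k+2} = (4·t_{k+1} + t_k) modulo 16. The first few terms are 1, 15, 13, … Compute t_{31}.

Listing terms: t_0 = 1; t_1 = 15; t_2 = 13; t_3 = 3; t_4 = 9; t_5 = 7; t_6 = 5; t_7 = 11; t_8 = 1; t_9 = 15.
Since (t_8, t_9) = (t_0, t_1) = (1, 15) (two consecutive terms determine the rest), the sequence is periodic with period 8.
(31 - 0) mod 8 = 7, so t_{31} = t_7 = 11.

11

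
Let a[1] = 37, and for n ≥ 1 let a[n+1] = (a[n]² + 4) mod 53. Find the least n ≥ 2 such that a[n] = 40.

11

a[1] = 37; a[2] = 48; a[3] = 29; a[4] = 50; a[5] = 13; a[6] = 14; a[7] = 41; a[8] = 42; a[9] = 19; a[10] = 47; a[11] = 40; a[12] = 14.
Since a[12] = a[6] = 14, the sequence is eventually periodic: after a pre-period of length 5 it cycles with period 6.
The value 40 first appears (with n ≥ 2) at a[11].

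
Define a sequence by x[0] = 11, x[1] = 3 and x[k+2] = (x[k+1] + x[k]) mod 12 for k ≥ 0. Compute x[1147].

Listing terms: x[0] = 11, x[1] = 3, x[2] = 2, x[3] = 5, x[4] = 7, x[5] = 0, x[6] = 7, x[7] = 7, x[8] = 2, x[9] = 9, x[10] = 11, x[11] = 8, x[12] = 7, x[13] = 3, x[14] = 10, x[15] = 1, x[16] = 11, x[17] = 0, x[18] = 11, x[19] = 11, x[20] = 10, x[21] = 9, x[22] = 7, x[23] = 4, x[24] = 11, x[25] = 3.
The sequence repeats with period 24.
(1147 - 0) mod 24 = 19, so x[1147] = x[19] = 11.

11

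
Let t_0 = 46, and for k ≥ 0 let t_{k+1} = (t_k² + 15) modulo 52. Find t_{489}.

51

Listing terms: t_0 = 46, t_1 = 51, t_2 = 16, t_3 = 11, t_4 = 32, t_5 = 51.
Since t_5 = t_1 = 51, the sequence is eventually periodic: after a pre-period of length 1 it cycles with period 4.
For k ≥ 1, t_k depends only on (k - 1) mod 4. (489 - 1) mod 4 = 0, so t_{489} = t_1 = 51.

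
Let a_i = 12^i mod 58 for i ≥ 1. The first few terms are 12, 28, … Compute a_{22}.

28

We have a_1 = 12; a_2 = 28; a_3 = 46; a_4 = 30; a_5 = 12.
Since a_5 = a_1 = 12, the sequence is periodic with period 4.
(22 - 1) mod 4 = 1, so a_{22} = a_2 = 28.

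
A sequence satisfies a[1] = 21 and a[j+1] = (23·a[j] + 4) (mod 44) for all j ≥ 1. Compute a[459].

We have a[1] = 21, a[2] = 3, a[3] = 29, a[4] = 11, a[5] = 37, a[6] = 19, a[7] = 1, a[8] = 27, a[9] = 9, a[10] = 35, a[11] = 17, a[12] = 43, a[13] = 25, a[14] = 7, a[15] = 33, a[16] = 15, a[17] = 41, a[18] = 23, a[19] = 5, a[20] = 31, a[21] = 13, a[22] = 39, a[23] = 21.
Since a[23] = a[1] = 21, the sequence is periodic with period 22.
So a[459] = a[1 + ((459-1) mod 22)] = a[19] = 5.

5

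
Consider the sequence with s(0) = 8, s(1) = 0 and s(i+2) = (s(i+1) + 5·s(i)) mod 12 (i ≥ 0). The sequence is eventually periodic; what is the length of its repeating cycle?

Listing terms: s(0) = 8,  s(1) = 0,  s(2) = 4,  s(3) = 4,  s(4) = 0,  s(5) = 8,  s(6) = 8,  s(7) = 0.
The sequence repeats with period 6.

6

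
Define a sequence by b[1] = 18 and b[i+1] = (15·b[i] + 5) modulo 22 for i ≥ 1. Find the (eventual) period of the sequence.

Computing terms: b[1] = 18; b[2] = 11; b[3] = 16; b[4] = 3; b[5] = 6; b[6] = 7; b[7] = 0; b[8] = 5; b[9] = 14; b[10] = 17; b[11] = 18.
The sequence repeats with period 10.

10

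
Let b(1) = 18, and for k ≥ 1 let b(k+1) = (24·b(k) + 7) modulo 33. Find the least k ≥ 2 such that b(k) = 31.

7

b(1) = 18; b(2) = 10; b(3) = 16; b(4) = 28; b(5) = 19; b(6) = 1; b(7) = 31; b(8) = 25; b(9) = 13; b(10) = 22; b(11) = 7; b(12) = 10.
Since b(12) = b(2) = 10, the sequence is eventually periodic: after a pre-period of length 1 it cycles with period 10.
The value 31 first appears (with k ≥ 2) at b(7).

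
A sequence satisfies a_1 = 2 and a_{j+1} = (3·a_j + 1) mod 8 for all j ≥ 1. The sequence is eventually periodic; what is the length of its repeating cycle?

4

Listing terms: a_1 = 2; a_2 = 7; a_3 = 6; a_4 = 3; a_5 = 2.
The sequence repeats with period 4.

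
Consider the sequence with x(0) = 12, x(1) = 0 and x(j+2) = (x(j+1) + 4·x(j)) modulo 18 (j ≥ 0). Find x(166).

6

Computing terms: x(0) = 12; x(1) = 0; x(2) = 12; x(3) = 12; x(4) = 6; x(5) = 0; x(6) = 6; x(7) = 6; x(8) = 12; x(9) = 0.
Since (x(8), x(9)) = (x(0), x(1)) = (12, 0) (two consecutive terms determine the rest), the sequence is periodic with period 8.
So x(166) = x(0 + ((166-0) mod 8)) = x(6) = 6.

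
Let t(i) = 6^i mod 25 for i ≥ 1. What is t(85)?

t(1) = 6; t(2) = 11; t(3) = 16; t(4) = 21; t(5) = 1; t(6) = 6.
The sequence repeats with period 5.
So t(85) = t(1 + ((85-1) mod 5)) = t(5) = 1.

1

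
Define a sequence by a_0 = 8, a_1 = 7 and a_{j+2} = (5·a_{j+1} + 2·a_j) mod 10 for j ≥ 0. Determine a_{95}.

1

a_0 = 8,  a_1 = 7,  a_2 = 1,  a_3 = 9,  a_4 = 7,  a_5 = 3,  a_6 = 9,  a_7 = 1,  a_8 = 3,  a_9 = 7,  a_{10} = 1.
Since (a_9, a_{10}) = (a_1, a_2) = (7, 1) (two consecutive terms determine the rest), the sequence is eventually periodic: after a pre-period of length 1 it cycles with period 8.
For j ≥ 1, a_j depends only on (j - 1) mod 8. (95 - 1) mod 8 = 6, so a_{95} = a_7 = 1.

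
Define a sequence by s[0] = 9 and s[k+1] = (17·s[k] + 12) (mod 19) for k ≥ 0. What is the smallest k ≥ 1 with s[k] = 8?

4

We have s[0] = 9; s[1] = 13; s[2] = 5; s[3] = 2; s[4] = 8; s[5] = 15; s[6] = 1; s[7] = 10; s[8] = 11; s[9] = 9.
Since s[9] = s[0] = 9, the sequence is periodic with period 9.
The value 8 first appears (with k ≥ 1) at s[4].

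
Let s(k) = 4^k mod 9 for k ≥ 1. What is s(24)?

1

Listing terms: s(1) = 4,  s(2) = 7,  s(3) = 1,  s(4) = 4.
The sequence repeats with period 3.
So s(24) = s(1 + ((24-1) mod 3)) = s(3) = 1.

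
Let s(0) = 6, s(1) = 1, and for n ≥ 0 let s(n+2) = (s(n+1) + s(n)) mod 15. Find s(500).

Listing terms: s(0) = 6, s(1) = 1, s(2) = 7, s(3) = 8, s(4) = 0, s(5) = 8, s(6) = 8, s(7) = 1, s(8) = 9, s(9) = 10, s(10) = 4, s(11) = 14, s(12) = 3, s(13) = 2, s(14) = 5, s(15) = 7, s(16) = 12, s(17) = 4, s(18) = 1, s(19) = 5, s(20) = 6, s(21) = 11, s(22) = 2, s(23) = 13, s(24) = 0, s(25) = 13, s(26) = 13, s(27) = 11, s(28) = 9, s(29) = 5, s(30) = 14, s(31) = 4, s(32) = 3, s(33) = 7, s(34) = 10, s(35) = 2, s(36) = 12, s(37) = 14, s(38) = 11, s(39) = 10, s(40) = 6, s(41) = 1.
The sequence repeats with period 40.
(500 - 0) mod 40 = 20, so s(500) = s(20) = 6.

6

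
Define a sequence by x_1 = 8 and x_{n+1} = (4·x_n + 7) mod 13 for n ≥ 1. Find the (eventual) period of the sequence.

x_1 = 8; x_2 = 0; x_3 = 7; x_4 = 9; x_5 = 4; x_6 = 10; x_7 = 8.
The sequence repeats with period 6.

6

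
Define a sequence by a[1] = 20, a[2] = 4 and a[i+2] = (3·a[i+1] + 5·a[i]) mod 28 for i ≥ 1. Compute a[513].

0

Computing terms: a[1] = 20, a[2] = 4, a[3] = 0, a[4] = 20, a[5] = 4.
The sequence repeats with period 3.
So a[513] = a[1 + ((513-1) mod 3)] = a[3] = 0.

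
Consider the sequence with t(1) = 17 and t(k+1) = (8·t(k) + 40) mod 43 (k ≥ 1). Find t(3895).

We have t(1) = 17; t(2) = 4; t(3) = 29; t(4) = 14; t(5) = 23; t(6) = 9; t(7) = 26; t(8) = 33; t(9) = 3; t(10) = 21; t(11) = 36; t(12) = 27; t(13) = 41; t(14) = 24; t(15) = 17.
The sequence repeats with period 14.
(3895 - 1) mod 14 = 2, so t(3895) = t(3) = 29.

29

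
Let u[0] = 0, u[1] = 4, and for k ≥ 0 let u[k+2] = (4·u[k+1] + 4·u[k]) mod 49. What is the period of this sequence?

We have u[0] = 0; u[1] = 4; u[2] = 16; u[3] = 31; u[4] = 41; u[5] = 43; u[6] = 42; u[7] = 46; u[8] = 9; u[9] = 24; u[10] = 34; u[11] = 36; u[12] = 35; u[13] = 39; u[14] = 2; u[15] = 17; u[16] = 27; u[17] = 29; u[18] = 28; u[19] = 32; u[20] = 44; u[21] = 10; u[22] = 20; u[23] = 22; u[24] = 21; u[25] = 25; u[26] = 37; u[27] = 3; u[28] = 13; u[29] = 15; u[30] = 14; u[31] = 18; u[32] = 30; u[33] = 45; u[34] = 6; u[35] = 8; u[36] = 7; u[37] = 11; u[38] = 23; u[39] = 38; u[40] = 48; u[41] = 1; u[42] = 0; u[43] = 4.
Since (u[42], u[43]) = (u[0], u[1]) = (0, 4) (two consecutive terms determine the rest), the sequence is periodic with period 42.

42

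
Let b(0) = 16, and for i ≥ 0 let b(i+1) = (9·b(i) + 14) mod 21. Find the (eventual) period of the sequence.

3

b(0) = 16; b(1) = 11; b(2) = 8; b(3) = 2; b(4) = 11.
Since b(4) = b(1) = 11, the sequence is eventually periodic: after a pre-period of length 1 it cycles with period 3.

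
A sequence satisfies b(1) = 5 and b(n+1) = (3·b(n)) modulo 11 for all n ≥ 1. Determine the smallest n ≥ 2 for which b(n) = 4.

Computing terms: b(1) = 5; b(2) = 4; b(3) = 1; b(4) = 3; b(5) = 9; b(6) = 5.
The sequence repeats with period 5.
The value 4 first appears (with n ≥ 2) at b(2).

2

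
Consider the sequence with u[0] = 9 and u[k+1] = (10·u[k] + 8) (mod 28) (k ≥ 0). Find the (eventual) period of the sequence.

u[0] = 9; u[1] = 14; u[2] = 8; u[3] = 4; u[4] = 20; u[5] = 12; u[6] = 16; u[7] = 0; u[8] = 8.
Since u[8] = u[2] = 8, the sequence is eventually periodic: after a pre-period of length 2 it cycles with period 6.

6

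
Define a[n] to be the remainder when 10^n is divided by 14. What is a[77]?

We have a[0] = 1; a[1] = 10; a[2] = 2; a[3] = 6; a[4] = 4; a[5] = 12; a[6] = 8; a[7] = 10.
Since a[7] = a[1] = 10, the sequence is eventually periodic: after a pre-period of length 1 it cycles with period 6.
For n ≥ 1, a[n] depends only on (n - 1) mod 6. (77 - 1) mod 6 = 4, so a[77] = a[5] = 12.

12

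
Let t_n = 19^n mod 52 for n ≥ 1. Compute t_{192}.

1

We have t_1 = 19; t_2 = 49; t_3 = 47; t_4 = 9; t_5 = 15; t_6 = 25; t_7 = 7; t_8 = 29; t_9 = 31; t_{10} = 17; t_{11} = 11; t_{12} = 1; t_{13} = 19.
Since t_{13} = t_1 = 19, the sequence is periodic with period 12.
So t_{192} = t_{1 + ((192-1) mod 12)} = t_{12} = 1.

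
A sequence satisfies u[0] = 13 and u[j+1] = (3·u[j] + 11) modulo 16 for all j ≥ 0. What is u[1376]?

Listing terms: u[0] = 13,  u[1] = 2,  u[2] = 1,  u[3] = 14,  u[4] = 5,  u[5] = 10,  u[6] = 9,  u[7] = 6,  u[8] = 13.
Since u[8] = u[0] = 13, the sequence is periodic with period 8.
(1376 - 0) mod 8 = 0, so u[1376] = u[0] = 13.

13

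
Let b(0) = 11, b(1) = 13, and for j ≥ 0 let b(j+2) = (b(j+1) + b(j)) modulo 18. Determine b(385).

Computing terms: b(0) = 11,  b(1) = 13,  b(2) = 6,  b(3) = 1,  b(4) = 7,  b(5) = 8,  b(6) = 15,  b(7) = 5,  b(8) = 2,  b(9) = 7,  b(10) = 9,  b(11) = 16,  b(12) = 7,  b(13) = 5,  b(14) = 12,  b(15) = 17,  b(16) = 11,  b(17) = 10,  b(18) = 3,  b(19) = 13,  b(20) = 16,  b(21) = 11,  b(22) = 9,  b(23) = 2,  b(24) = 11,  b(25) = 13.
Since (b(24), b(25)) = (b(0), b(1)) = (11, 13) (two consecutive terms determine the rest), the sequence is periodic with period 24.
(385 - 0) mod 24 = 1, so b(385) = b(1) = 13.

13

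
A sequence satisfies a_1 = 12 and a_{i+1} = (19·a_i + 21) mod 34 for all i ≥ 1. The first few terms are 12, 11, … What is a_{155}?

26

a_1 = 12; a_2 = 11; a_3 = 26; a_4 = 5; a_5 = 14; a_6 = 15; a_7 = 0; a_8 = 21; a_9 = 12.
The sequence repeats with period 8.
So a_{155} = a_{1 + ((155-1) mod 8)} = a_3 = 26.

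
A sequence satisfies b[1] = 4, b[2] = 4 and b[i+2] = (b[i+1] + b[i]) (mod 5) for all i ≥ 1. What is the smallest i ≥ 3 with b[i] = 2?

4

b[1] = 4, b[2] = 4, b[3] = 3, b[4] = 2, b[5] = 0, b[6] = 2, b[7] = 2, b[8] = 4, b[9] = 1, b[10] = 0, b[11] = 1, b[12] = 1, b[13] = 2, b[14] = 3, b[15] = 0, b[16] = 3, b[17] = 3, b[18] = 1, b[19] = 4, b[20] = 0, b[21] = 4, b[22] = 4.
The sequence repeats with period 20.
The value 2 first appears (with i ≥ 3) at b[4].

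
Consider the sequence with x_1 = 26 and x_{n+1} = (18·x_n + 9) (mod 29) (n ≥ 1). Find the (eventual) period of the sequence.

Listing terms: x_1 = 26,  x_2 = 13,  x_3 = 11,  x_4 = 4,  x_5 = 23,  x_6 = 17,  x_7 = 25,  x_8 = 24,  x_9 = 6,  x_{10} = 1,  x_{11} = 27,  x_{12} = 2,  x_{13} = 16,  x_{14} = 7,  x_{15} = 19,  x_{16} = 3,  x_{17} = 5,  x_{18} = 12,  x_{19} = 22,  x_{20} = 28,  x_{21} = 20,  x_{22} = 21,  x_{23} = 10,  x_{24} = 15,  x_{25} = 18,  x_{26} = 14,  x_{27} = 0,  x_{28} = 9,  x_{29} = 26.
Since x_{29} = x_1 = 26, the sequence is periodic with period 28.

28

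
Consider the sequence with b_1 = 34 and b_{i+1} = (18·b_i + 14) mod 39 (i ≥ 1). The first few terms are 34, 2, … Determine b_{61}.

We have b_1 = 34, b_2 = 2, b_3 = 11, b_4 = 17, b_5 = 8, b_6 = 2.
Since b_6 = b_2 = 2, the sequence is eventually periodic: after a pre-period of length 1 it cycles with period 4.
For i ≥ 2, b_i depends only on (i - 2) mod 4. (61 - 2) mod 4 = 3, so b_{61} = b_5 = 8.

8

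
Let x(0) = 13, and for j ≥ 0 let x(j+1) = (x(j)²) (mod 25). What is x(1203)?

Listing terms: x(0) = 13,  x(1) = 19,  x(2) = 11,  x(3) = 21,  x(4) = 16,  x(5) = 6,  x(6) = 11.
Since x(6) = x(2) = 11, the sequence is eventually periodic: after a pre-period of length 2 it cycles with period 4.
For j ≥ 2, x(j) depends only on (j - 2) mod 4. (1203 - 2) mod 4 = 1, so x(1203) = x(3) = 21.

21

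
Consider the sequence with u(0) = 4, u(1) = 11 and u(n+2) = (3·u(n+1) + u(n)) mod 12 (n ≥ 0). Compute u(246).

We have u(0) = 4, u(1) = 11, u(2) = 1, u(3) = 2, u(4) = 7, u(5) = 11, u(6) = 4, u(7) = 11.
The sequence repeats with period 6.
So u(246) = u(0 + ((246-0) mod 6)) = u(0) = 4.

4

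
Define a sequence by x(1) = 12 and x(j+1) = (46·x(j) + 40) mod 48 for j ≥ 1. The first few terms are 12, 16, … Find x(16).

24

Listing terms: x(1) = 12; x(2) = 16; x(3) = 8; x(4) = 24; x(5) = 40; x(6) = 8.
Since x(6) = x(3) = 8, the sequence is eventually periodic: after a pre-period of length 2 it cycles with period 3.
For j ≥ 3, x(j) depends only on (j - 3) mod 3. (16 - 3) mod 3 = 1, so x(16) = x(4) = 24.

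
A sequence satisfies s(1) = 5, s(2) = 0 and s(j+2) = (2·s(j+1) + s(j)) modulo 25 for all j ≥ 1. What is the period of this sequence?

Computing terms: s(1) = 5; s(2) = 0; s(3) = 5; s(4) = 10; s(5) = 0; s(6) = 10; s(7) = 20; s(8) = 0; s(9) = 20; s(10) = 15; s(11) = 0; s(12) = 15; s(13) = 5; s(14) = 0.
Since (s(13), s(14)) = (s(1), s(2)) = (5, 0) (two consecutive terms determine the rest), the sequence is periodic with period 12.

12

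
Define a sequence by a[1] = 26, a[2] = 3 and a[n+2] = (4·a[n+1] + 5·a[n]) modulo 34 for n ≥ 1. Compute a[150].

21

We have a[1] = 26, a[2] = 3, a[3] = 6, a[4] = 5, a[5] = 16, a[6] = 21, a[7] = 28, a[8] = 13, a[9] = 22, a[10] = 17, a[11] = 8, a[12] = 15, a[13] = 32, a[14] = 33, a[15] = 20, a[16] = 7, a[17] = 26, a[18] = 3.
The sequence repeats with period 16.
(150 - 1) mod 16 = 5, so a[150] = a[6] = 21.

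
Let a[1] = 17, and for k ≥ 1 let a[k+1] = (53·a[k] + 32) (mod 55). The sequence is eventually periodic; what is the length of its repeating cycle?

20

We have a[1] = 17, a[2] = 53, a[3] = 36, a[4] = 15, a[5] = 2, a[6] = 28, a[7] = 31, a[8] = 25, a[9] = 37, a[10] = 13, a[11] = 6, a[12] = 20, a[13] = 47, a[14] = 48, a[15] = 46, a[16] = 50, a[17] = 42, a[18] = 3, a[19] = 26, a[20] = 35, a[21] = 17.
The sequence repeats with period 20.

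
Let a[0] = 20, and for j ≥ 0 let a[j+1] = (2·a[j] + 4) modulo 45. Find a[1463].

Listing terms: a[0] = 20,  a[1] = 44,  a[2] = 2,  a[3] = 8,  a[4] = 20.
Since a[4] = a[0] = 20, the sequence is periodic with period 4.
So a[1463] = a[0 + ((1463-0) mod 4)] = a[3] = 8.

8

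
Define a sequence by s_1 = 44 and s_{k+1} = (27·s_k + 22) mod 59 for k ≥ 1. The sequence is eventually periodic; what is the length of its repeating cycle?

29

Computing terms: s_1 = 44, s_2 = 30, s_3 = 6, s_4 = 7, s_5 = 34, s_6 = 55, s_7 = 32, s_8 = 1, s_9 = 49, s_{10} = 47, s_{11} = 52, s_{12} = 10, s_{13} = 56, s_{14} = 0, s_{15} = 22, s_{16} = 26, s_{17} = 16, s_{18} = 41, s_{19} = 8, s_{20} = 2, s_{21} = 17, s_{22} = 9, s_{23} = 29, s_{24} = 38, s_{25} = 45, s_{26} = 57, s_{27} = 27, s_{28} = 43, s_{29} = 3, s_{30} = 44.
The sequence repeats with period 29.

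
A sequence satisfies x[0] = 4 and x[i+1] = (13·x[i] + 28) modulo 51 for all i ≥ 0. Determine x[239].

6

Listing terms: x[0] = 4, x[1] = 29, x[2] = 48, x[3] = 40, x[4] = 38, x[5] = 12, x[6] = 31, x[7] = 23, x[8] = 21, x[9] = 46, x[10] = 14, x[11] = 6, x[12] = 4.
Since x[12] = x[0] = 4, the sequence is periodic with period 12.
(239 - 0) mod 12 = 11, so x[239] = x[11] = 6.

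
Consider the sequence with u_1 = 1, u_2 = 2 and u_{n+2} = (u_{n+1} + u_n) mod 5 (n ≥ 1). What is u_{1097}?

4

Listing terms: u_1 = 1; u_2 = 2; u_3 = 3; u_4 = 0; u_5 = 3; u_6 = 3; u_7 = 1; u_8 = 4; u_9 = 0; u_{10} = 4; u_{11} = 4; u_{12} = 3; u_{13} = 2; u_{14} = 0; u_{15} = 2; u_{16} = 2; u_{17} = 4; u_{18} = 1; u_{19} = 0; u_{20} = 1; u_{21} = 1; u_{22} = 2.
Since (u_{21}, u_{22}) = (u_1, u_2) = (1, 2) (two consecutive terms determine the rest), the sequence is periodic with period 20.
So u_{1097} = u_{1 + ((1097-1) mod 20)} = u_{17} = 4.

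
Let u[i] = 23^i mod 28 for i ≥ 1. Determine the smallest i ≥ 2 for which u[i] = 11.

Computing terms: u[1] = 23,  u[2] = 25,  u[3] = 15,  u[4] = 9,  u[5] = 11,  u[6] = 1,  u[7] = 23.
Since u[7] = u[1] = 23, the sequence is periodic with period 6.
The value 11 first appears (with i ≥ 2) at u[5].

5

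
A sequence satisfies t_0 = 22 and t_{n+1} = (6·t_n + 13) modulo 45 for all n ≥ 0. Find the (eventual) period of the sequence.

5

Computing terms: t_0 = 22, t_1 = 10, t_2 = 28, t_3 = 1, t_4 = 19, t_5 = 37, t_6 = 10.
Since t_6 = t_1 = 10, the sequence is eventually periodic: after a pre-period of length 1 it cycles with period 5.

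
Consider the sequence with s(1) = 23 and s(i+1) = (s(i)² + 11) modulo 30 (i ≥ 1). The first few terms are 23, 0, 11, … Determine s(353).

Listing terms: s(1) = 23, s(2) = 0, s(3) = 11, s(4) = 12, s(5) = 5, s(6) = 6, s(7) = 17, s(8) = 0.
Since s(8) = s(2) = 0, the sequence is eventually periodic: after a pre-period of length 1 it cycles with period 6.
For i ≥ 2, s(i) depends only on (i - 2) mod 6. (353 - 2) mod 6 = 3, so s(353) = s(5) = 5.

5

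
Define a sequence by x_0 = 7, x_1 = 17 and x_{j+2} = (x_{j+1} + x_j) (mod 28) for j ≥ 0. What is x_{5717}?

22

Listing terms: x_0 = 7; x_1 = 17; x_2 = 24; x_3 = 13; x_4 = 9; x_5 = 22; x_6 = 3; x_7 = 25; x_8 = 0; x_9 = 25; x_{10} = 25; x_{11} = 22; x_{12} = 19; x_{13} = 13; x_{14} = 4; x_{15} = 17; x_{16} = 21; x_{17} = 10; x_{18} = 3; x_{19} = 13; x_{20} = 16; x_{21} = 1; x_{22} = 17; x_{23} = 18; x_{24} = 7; x_{25} = 25; x_{26} = 4; x_{27} = 1; x_{28} = 5; x_{29} = 6; x_{30} = 11; x_{31} = 17; x_{32} = 0; x_{33} = 17; x_{34} = 17; x_{35} = 6; x_{36} = 23; x_{37} = 1; x_{38} = 24; x_{39} = 25; x_{40} = 21; x_{41} = 18; x_{42} = 11; x_{43} = 1; x_{44} = 12; x_{45} = 13; x_{46} = 25; x_{47} = 10; x_{48} = 7; x_{49} = 17.
Since (x_{48}, x_{49}) = (x_0, x_1) = (7, 17) (two consecutive terms determine the rest), the sequence is periodic with period 48.
(5717 - 0) mod 48 = 5, so x_{5717} = x_5 = 22.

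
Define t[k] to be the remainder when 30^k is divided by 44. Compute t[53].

28

Computing terms: t[1] = 30; t[2] = 20; t[3] = 28; t[4] = 4; t[5] = 32; t[6] = 36; t[7] = 24; t[8] = 16; t[9] = 40; t[10] = 12; t[11] = 8; t[12] = 20.
Since t[12] = t[2] = 20, the sequence is eventually periodic: after a pre-period of length 1 it cycles with period 10.
For k ≥ 2, t[k] depends only on (k - 2) mod 10. (53 - 2) mod 10 = 1, so t[53] = t[3] = 28.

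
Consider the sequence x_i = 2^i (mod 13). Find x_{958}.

10

Listing terms: x_1 = 2,  x_2 = 4,  x_3 = 8,  x_4 = 3,  x_5 = 6,  x_6 = 12,  x_7 = 11,  x_8 = 9,  x_9 = 5,  x_{10} = 10,  x_{11} = 7,  x_{12} = 1,  x_{13} = 2.
The sequence repeats with period 12.
(958 - 1) mod 12 = 9, so x_{958} = x_{10} = 10.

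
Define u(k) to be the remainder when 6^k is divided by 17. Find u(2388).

Computing terms: u(1) = 6,  u(2) = 2,  u(3) = 12,  u(4) = 4,  u(5) = 7,  u(6) = 8,  u(7) = 14,  u(8) = 16,  u(9) = 11,  u(10) = 15,  u(11) = 5,  u(12) = 13,  u(13) = 10,  u(14) = 9,  u(15) = 3,  u(16) = 1,  u(17) = 6.
Since u(17) = u(1) = 6, the sequence is periodic with period 16.
So u(2388) = u(1 + ((2388-1) mod 16)) = u(4) = 4.

4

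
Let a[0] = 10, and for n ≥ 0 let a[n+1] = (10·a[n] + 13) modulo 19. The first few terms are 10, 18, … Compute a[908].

1

a[0] = 10,  a[1] = 18,  a[2] = 3,  a[3] = 5,  a[4] = 6,  a[5] = 16,  a[6] = 2,  a[7] = 14,  a[8] = 1,  a[9] = 4,  a[10] = 15,  a[11] = 11,  a[12] = 9,  a[13] = 8,  a[14] = 17,  a[15] = 12,  a[16] = 0,  a[17] = 13,  a[18] = 10.
The sequence repeats with period 18.
So a[908] = a[0 + ((908-0) mod 18)] = a[8] = 1.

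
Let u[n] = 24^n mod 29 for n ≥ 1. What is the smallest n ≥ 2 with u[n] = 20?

u[1] = 24, u[2] = 25, u[3] = 20, u[4] = 16, u[5] = 7, u[6] = 23, u[7] = 1, u[8] = 24.
Since u[8] = u[1] = 24, the sequence is periodic with period 7.
The value 20 first appears (with n ≥ 2) at u[3].

3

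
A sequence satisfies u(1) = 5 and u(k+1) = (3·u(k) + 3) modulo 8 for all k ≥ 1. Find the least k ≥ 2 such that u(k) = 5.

u(1) = 5, u(2) = 2, u(3) = 1, u(4) = 6, u(5) = 5.
The sequence repeats with period 4.
The value 5 next appears (with k ≥ 2) at u(5).

5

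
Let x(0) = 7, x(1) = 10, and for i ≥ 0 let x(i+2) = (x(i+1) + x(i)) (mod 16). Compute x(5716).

x(0) = 7, x(1) = 10, x(2) = 1, x(3) = 11, x(4) = 12, x(5) = 7, x(6) = 3, x(7) = 10, x(8) = 13, x(9) = 7, x(10) = 4, x(11) = 11, x(12) = 15, x(13) = 10, x(14) = 9, x(15) = 3, x(16) = 12, x(17) = 15, x(18) = 11, x(19) = 10, x(20) = 5, x(21) = 15, x(22) = 4, x(23) = 3, x(24) = 7, x(25) = 10.
Since (x(24), x(25)) = (x(0), x(1)) = (7, 10) (two consecutive terms determine the rest), the sequence is periodic with period 24.
(5716 - 0) mod 24 = 4, so x(5716) = x(4) = 12.

12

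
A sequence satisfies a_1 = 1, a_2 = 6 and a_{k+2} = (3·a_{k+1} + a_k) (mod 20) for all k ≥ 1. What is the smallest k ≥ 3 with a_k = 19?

Computing terms: a_1 = 1; a_2 = 6; a_3 = 19; a_4 = 3; a_5 = 8; a_6 = 7; a_7 = 9; a_8 = 14; a_9 = 11; a_{10} = 7; a_{11} = 12; a_{12} = 3; a_{13} = 1; a_{14} = 6.
The sequence repeats with period 12.
The value 19 first appears (with k ≥ 3) at a_3.

3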